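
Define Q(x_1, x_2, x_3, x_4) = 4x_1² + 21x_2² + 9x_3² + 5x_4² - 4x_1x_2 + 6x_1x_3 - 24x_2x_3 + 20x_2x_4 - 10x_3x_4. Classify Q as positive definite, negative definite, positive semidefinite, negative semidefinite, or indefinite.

The associated matrix is A = [[4, -2, 3, 0], [-2, 21, -12, 10], [3, -12, 9, -5], [0, 10, -5, 5]].
An LDLᵀ factorisation of A has diagonal entries 4, 20, 99/80, -5/99.
Counting signs: 3 positive, 1 negative.
Hence Q is indefinite.

indefinite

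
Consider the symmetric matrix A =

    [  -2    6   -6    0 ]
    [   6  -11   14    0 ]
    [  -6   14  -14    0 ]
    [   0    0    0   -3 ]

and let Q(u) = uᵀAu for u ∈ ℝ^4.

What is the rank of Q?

An LDLᵀ factorisation of A has diagonal entries -2, 7, 12/7, -3.
That gives 2 positive, 2 negative pivots.
The rank is the number of nonzero pivots: 4.

4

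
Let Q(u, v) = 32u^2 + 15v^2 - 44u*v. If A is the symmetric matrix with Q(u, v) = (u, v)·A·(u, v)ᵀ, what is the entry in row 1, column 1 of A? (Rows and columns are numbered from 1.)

32

The coefficient of u^2 in Q is 32, and that is exactly A[1,1].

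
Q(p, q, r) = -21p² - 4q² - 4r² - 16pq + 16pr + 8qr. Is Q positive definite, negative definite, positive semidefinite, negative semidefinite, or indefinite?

negative semidefinite

Write A = [[-21, -8, 8], [-8, -4, 4], [8, 4, -4]].
Row-reducing A symmetrically gives the diagonal entries -21, -20/21, 0.
Counting signs: 2 negative, 1 zero.
Hence Q is negative semidefinite.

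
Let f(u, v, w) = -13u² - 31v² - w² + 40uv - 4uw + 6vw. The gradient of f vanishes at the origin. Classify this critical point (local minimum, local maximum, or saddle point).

local maximum

The Hessian at the origin is H = [[-26, 40, -4], [40, -62, 6], [-4, 6, -2]].
Congruent diagonalization of H (simultaneous row and column reduction) yields pivots -26, -6/13, -4/3.
So there are 3 negative pivots.
H is negative definite, so the origin is a strict local maximum.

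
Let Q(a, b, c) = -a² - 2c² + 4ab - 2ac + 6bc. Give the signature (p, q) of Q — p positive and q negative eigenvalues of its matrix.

(1, 2)

The associated matrix is A = [[-1, 2, -1], [2, 0, 3], [-1, 3, -2]].
Applying the same elementary operations to the rows and columns of A produces a congruent diagonal matrix with entries -1, 4, -5/4.
That gives 1 positive, 2 negative pivots.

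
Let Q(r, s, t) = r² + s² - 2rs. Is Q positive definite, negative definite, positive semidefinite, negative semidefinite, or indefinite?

positive semidefinite

The symmetric matrix is A = [[1, -1, 0], [-1, 1, 0], [0, 0, 0]].
Row-reducing A symmetrically gives the diagonal entries 1, 0, 0.
Counting signs: 1 positive, 2 zero.
Hence Q is positive semidefinite.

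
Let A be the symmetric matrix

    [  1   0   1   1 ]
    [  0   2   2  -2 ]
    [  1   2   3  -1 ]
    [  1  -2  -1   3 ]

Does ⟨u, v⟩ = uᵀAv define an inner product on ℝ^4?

no

Row-reducing A symmetrically gives the diagonal entries 1, 2, 0, 0.
That gives 2 positive, 2 zero pivots.
Hence Q is positive semidefinite.
⟨·,·⟩ is an inner product exactly when A is positive definite.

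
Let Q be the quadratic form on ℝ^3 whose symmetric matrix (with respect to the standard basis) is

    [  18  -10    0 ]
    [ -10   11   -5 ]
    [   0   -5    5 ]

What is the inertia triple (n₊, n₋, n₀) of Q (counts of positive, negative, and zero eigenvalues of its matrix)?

Congruent diagonalization of A (simultaneous row and column reduction) yields pivots 18, 49/9, 20/49.
Counting signs: 3 positive.

(3, 0, 0)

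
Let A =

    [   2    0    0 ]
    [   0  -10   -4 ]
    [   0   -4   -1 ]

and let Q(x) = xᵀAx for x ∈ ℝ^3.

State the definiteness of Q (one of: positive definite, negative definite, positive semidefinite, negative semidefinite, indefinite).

indefinite

An LDLᵀ factorisation of A has diagonal entries 2, -10, 3/5.
So there are 2 positive, 1 negative pivots.
Hence Q is indefinite.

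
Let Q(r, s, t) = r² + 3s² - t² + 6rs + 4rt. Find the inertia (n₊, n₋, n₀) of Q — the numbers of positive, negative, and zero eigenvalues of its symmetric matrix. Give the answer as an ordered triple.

(2, 1, 0)

The associated matrix is A = [[1, 3, 2], [3, 3, 0], [2, 0, -1]].
An LDLᵀ factorisation of A has diagonal entries 1, -6, 1.
So there are 2 positive, 1 negative pivots.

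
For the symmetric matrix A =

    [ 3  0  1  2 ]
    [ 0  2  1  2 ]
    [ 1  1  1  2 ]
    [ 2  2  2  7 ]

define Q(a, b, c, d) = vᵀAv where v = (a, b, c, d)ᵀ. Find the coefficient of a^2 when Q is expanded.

The coefficient of a^2 is the diagonal entry A[1,1] = 3.

3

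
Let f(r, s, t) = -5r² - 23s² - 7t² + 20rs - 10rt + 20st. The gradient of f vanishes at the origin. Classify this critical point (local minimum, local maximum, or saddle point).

local maximum

The Hessian at the origin is H = [[-10, 20, -10], [20, -46, 20], [-10, 20, -14]].
An LDLᵀ factorisation of H has diagonal entries -10, -6, -4.
So there are 3 negative pivots.
H is negative definite, so the origin is a strict local maximum.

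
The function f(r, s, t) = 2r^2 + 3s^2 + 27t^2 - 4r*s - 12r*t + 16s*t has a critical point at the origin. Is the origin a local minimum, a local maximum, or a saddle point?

local minimum

The Hessian at the origin is H = [[4, -4, -12], [-4, 6, 16], [-12, 16, 54]].
An LDLᵀ factorisation of H has diagonal entries 4, 2, 10.
Counting signs: 3 positive.
H is positive definite, so the origin is a strict local minimum.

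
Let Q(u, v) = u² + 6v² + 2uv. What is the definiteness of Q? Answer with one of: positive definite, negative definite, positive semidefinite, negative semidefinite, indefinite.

positive definite

The symmetric matrix of Q is A = [[1, 1], [1, 6]].
Leading principal minors: Δ_1 = 1, Δ_2 = 5.
All leading principal minors are positive, so by Sylvester's criterion Q is positive definite.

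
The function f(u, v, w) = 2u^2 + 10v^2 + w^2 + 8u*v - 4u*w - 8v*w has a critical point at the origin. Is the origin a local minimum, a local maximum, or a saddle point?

saddle point

The Hessian at the origin is H = [[4, 8, -4], [8, 20, -8], [-4, -8, 2]].
Congruent diagonalization of H (simultaneous row and column reduction) yields pivots 4, 4, -2.
Counting signs: 2 positive, 1 negative.
H is indefinite, so the origin is a saddle point.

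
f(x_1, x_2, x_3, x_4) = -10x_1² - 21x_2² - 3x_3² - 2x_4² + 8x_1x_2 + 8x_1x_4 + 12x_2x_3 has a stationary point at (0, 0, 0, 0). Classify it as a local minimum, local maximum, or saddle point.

The Hessian at the origin is H = [[-20, 8, 0, 8], [8, -42, 12, 0], [0, 12, -6, 0], [8, 0, 0, -4]].
An LDLᵀ factorisation of H has diagonal entries -20, -194/5, -222/97, -4/37.
That gives 4 negative pivots.
H is negative definite, so the origin is a strict local maximum.

local maximum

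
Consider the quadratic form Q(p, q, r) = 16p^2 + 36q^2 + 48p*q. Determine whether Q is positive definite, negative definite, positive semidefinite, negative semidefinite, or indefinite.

positive semidefinite

Write A = [[16, 24, 0], [24, 36, 0], [0, 0, 0]].
Applying the same elementary operations to the rows and columns of A produces a congruent diagonal matrix with entries 16, 0, 0.
That gives 1 positive, 2 zero pivots.
Hence Q is positive semidefinite.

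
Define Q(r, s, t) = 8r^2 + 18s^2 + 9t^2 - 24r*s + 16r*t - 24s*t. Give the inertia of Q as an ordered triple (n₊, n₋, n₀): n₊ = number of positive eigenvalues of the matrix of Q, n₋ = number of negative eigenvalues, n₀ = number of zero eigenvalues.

The symmetric matrix is A = [[8, -12, 8], [-12, 18, -12], [8, -12, 9]].
Row-reducing A symmetrically gives the diagonal entries 8, 0, 1.
Counting signs: 2 positive, 1 zero.

(2, 0, 1)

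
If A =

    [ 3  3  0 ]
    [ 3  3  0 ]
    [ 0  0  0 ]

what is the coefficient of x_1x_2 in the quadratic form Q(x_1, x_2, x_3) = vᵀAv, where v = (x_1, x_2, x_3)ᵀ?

The coefficient of x_1x_2 is A[1,2] + A[2,1] = 2·3 = 6.

6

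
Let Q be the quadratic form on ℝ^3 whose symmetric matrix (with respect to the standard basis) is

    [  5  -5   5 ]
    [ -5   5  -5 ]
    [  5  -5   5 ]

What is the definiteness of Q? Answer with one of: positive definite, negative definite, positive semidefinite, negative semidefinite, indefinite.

positive semidefinite

Row-reducing A symmetrically gives the diagonal entries 5, 0, 0.
That gives 1 positive, 2 zero pivots.
Hence Q is positive semidefinite.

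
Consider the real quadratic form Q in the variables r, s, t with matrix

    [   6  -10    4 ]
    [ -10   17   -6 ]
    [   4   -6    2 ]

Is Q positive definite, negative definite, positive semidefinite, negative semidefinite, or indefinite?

Row-reducing A symmetrically gives the diagonal entries 6, 1/3, -2.
That gives 2 positive, 1 negative pivots.
Hence Q is indefinite.

indefinite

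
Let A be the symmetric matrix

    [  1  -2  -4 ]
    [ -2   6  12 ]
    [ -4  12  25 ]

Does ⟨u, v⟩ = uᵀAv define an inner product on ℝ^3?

yes

Leading principal minors: Δ_1 = 1, Δ_2 = 2, Δ_3 = 2.
All leading principal minors are positive, so by Sylvester's criterion Q is positive definite.
⟨·,·⟩ is an inner product exactly when A is positive definite.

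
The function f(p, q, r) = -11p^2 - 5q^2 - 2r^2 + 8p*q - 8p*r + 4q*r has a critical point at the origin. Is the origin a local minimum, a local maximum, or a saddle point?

The Hessian at the origin is H = [[-22, 8, -8], [8, -10, 4], [-8, 4, -4]].
An LDLᵀ factorisation of H has diagonal entries -22, -78/11, -12/13.
That gives 3 negative pivots.
H is negative definite, so the origin is a strict local maximum.

local maximum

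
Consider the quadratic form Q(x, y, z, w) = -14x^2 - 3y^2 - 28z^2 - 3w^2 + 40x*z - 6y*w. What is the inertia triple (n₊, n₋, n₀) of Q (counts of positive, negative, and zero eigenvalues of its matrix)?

The associated matrix is A = [[-14, 0, 20, 0], [0, -3, 0, -3], [20, 0, -28, 0], [0, -3, 0, -3]].
Row-reducing A symmetrically gives the diagonal entries -14, -3, 4/7, 0.
That gives 1 positive, 2 negative, 1 zero pivots.

(1, 2, 1)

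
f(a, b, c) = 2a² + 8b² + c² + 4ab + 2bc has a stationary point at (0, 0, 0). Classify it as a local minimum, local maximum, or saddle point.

local minimum

The Hessian at the origin is H = [[4, 4, 0], [4, 16, 2], [0, 2, 2]].
Row-reducing H symmetrically gives the diagonal entries 4, 12, 5/3.
Counting signs: 3 positive.
H is positive definite, so the origin is a strict local minimum.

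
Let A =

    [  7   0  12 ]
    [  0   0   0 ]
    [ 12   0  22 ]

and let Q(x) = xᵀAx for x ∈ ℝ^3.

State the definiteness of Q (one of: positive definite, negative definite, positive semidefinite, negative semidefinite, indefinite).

positive semidefinite

Applying the same elementary operations to the rows and columns of A produces a congruent diagonal matrix with entries 7, 0, 10/7.
That gives 2 positive, 1 zero pivots.
Hence Q is positive semidefinite.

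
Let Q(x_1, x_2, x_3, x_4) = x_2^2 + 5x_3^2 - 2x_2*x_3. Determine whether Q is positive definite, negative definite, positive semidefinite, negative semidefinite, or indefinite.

positive semidefinite

Write A = [[0, 0, 0, 0], [0, 1, -1, 0], [0, -1, 5, 0], [0, 0, 0, 0]].
Symmetric row and column elimination reduces A to a congruent diagonal form with pivots 0, 1, 4, 0.
So there are 2 positive, 2 zero pivots.
Hence Q is positive semidefinite.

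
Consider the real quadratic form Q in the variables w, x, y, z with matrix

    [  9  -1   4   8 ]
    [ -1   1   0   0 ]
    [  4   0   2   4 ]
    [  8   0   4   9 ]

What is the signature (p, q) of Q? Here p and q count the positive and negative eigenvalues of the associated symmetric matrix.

(3, 0)

Row-reducing A symmetrically gives the diagonal entries 9, 8/9, 0, 1.
Counting signs: 3 positive, 1 zero.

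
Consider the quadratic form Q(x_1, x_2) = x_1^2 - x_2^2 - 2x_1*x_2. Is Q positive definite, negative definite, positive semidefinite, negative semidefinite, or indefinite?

The symmetric matrix of Q is [[1, -1], [-1, -1]].
For the 2×2 matrix [[1, -1], [-1, -1]]: det = 1·-1 − (-1)² = -2, trace = 0.
det < 0 so the eigenvalues have opposite signs; the form is indefinite.

indefinite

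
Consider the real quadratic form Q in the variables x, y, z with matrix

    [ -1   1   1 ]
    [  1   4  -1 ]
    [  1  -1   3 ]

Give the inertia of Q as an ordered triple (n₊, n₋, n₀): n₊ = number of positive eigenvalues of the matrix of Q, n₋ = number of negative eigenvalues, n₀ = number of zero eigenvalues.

(2, 1, 0)

Congruent diagonalization of A (simultaneous row and column reduction) yields pivots -1, 5, 4.
That gives 2 positive, 1 negative pivots.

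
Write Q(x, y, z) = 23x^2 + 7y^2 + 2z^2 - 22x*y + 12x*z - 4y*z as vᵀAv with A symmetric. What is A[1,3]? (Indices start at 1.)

The coefficient of x·z in Q is 12. For a symmetric A this equals A[1,3] + A[3,1] = 2·A[1,3].
So A[1,3] = 12/2 = 6.

6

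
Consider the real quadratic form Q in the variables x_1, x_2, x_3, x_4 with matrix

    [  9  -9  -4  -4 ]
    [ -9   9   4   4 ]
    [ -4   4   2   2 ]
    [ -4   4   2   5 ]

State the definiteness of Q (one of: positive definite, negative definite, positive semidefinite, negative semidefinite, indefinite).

positive semidefinite

Symmetric row and column elimination reduces A to a congruent diagonal form with pivots 9, 0, 2/9, 3.
Counting signs: 3 positive, 1 zero.
Hence Q is positive semidefinite.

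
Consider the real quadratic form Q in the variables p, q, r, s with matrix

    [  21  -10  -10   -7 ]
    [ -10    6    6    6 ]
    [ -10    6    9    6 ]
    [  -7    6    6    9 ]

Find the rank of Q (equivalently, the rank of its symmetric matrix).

Symmetric row and column elimination reduces A to a congruent diagonal form with pivots 21, 26/21, 3, 12/13.
Counting signs: 4 positive.
The rank is the number of nonzero pivots: 4.

4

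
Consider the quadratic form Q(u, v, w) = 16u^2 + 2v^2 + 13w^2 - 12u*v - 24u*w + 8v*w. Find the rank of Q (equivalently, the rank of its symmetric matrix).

3

The associated matrix is A = [[16, -6, -12], [-6, 2, 4], [-12, 4, 13]].
Symmetric row and column elimination reduces A to a congruent diagonal form with pivots 16, -1/4, 5.
So there are 2 positive, 1 negative pivots.
The rank is the number of nonzero pivots: 3.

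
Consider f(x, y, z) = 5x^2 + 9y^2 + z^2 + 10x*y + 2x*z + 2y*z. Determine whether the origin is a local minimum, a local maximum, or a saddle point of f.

The Hessian at the origin is H = [[10, 10, 2], [10, 18, 2], [2, 2, 2]].
An LDLᵀ factorisation of H has diagonal entries 10, 8, 8/5.
That gives 3 positive pivots.
H is positive definite, so the origin is a strict local minimum.

local minimum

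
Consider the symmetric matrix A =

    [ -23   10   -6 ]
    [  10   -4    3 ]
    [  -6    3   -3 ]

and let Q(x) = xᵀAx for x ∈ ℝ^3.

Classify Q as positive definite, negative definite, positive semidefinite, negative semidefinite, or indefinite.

indefinite

Symmetric row and column elimination reduces A to a congruent diagonal form with pivots -23, 8/23, -15/8.
So there are 1 positive, 2 negative pivots.
Hence Q is indefinite.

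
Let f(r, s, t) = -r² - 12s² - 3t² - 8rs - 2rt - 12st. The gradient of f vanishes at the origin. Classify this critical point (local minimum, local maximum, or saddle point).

The Hessian at the origin is H = [[-2, -8, -2], [-8, -24, -12], [-2, -12, -6]].
Applying the same elementary operations to the rows and columns of H produces a congruent diagonal matrix with entries -2, 8, -6.
That gives 1 positive, 2 negative pivots.
H is indefinite, so the origin is a saddle point.

saddle point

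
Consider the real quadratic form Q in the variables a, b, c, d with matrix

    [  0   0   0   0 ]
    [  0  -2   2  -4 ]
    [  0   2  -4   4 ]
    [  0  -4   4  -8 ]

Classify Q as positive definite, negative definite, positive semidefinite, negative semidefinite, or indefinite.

Row-reducing A symmetrically gives the diagonal entries 0, -2, -2, 0.
So there are 2 negative, 2 zero pivots.
Hence Q is negative semidefinite.

negative semidefinite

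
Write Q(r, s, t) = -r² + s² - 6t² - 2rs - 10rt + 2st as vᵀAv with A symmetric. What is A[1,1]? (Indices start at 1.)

The coefficient of r² in Q is -1, and that is exactly A[1,1].

-1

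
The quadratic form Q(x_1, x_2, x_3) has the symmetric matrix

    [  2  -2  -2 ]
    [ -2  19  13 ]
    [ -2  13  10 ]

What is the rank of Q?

3

Congruent diagonalization of A (simultaneous row and column reduction) yields pivots 2, 17, 15/17.
So there are 3 positive pivots.
The rank is the number of nonzero pivots: 3.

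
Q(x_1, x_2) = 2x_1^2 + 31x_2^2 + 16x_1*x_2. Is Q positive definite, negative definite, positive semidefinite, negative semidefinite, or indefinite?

indefinite

The symmetric matrix is A = [[2, 8], [8, 31]].
Symmetric row and column elimination reduces A to a congruent diagonal form with pivots 2, -1.
Counting signs: 1 positive, 1 negative.
Hence Q is indefinite.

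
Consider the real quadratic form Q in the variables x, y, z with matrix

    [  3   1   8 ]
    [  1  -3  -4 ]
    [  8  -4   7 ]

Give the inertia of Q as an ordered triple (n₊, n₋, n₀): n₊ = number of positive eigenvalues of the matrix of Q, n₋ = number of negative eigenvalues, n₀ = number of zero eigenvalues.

(1, 2, 0)

Applying the same elementary operations to the rows and columns of A produces a congruent diagonal matrix with entries 3, -10/3, -1.
Counting signs: 1 positive, 2 negative.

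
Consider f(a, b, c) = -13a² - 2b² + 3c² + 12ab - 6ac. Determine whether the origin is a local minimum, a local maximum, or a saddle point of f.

The Hessian at the origin is H = [[-26, 12, -6], [12, -4, 0], [-6, 0, 6]].
Applying the same elementary operations to the rows and columns of H produces a congruent diagonal matrix with entries -26, 20/13, 12/5.
So there are 2 positive, 1 negative pivots.
H is indefinite, so the origin is a saddle point.

saddle point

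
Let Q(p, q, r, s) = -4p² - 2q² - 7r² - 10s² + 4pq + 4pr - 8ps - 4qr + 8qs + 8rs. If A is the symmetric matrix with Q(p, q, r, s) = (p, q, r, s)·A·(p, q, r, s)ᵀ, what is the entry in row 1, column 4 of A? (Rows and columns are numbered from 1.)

-4

The coefficient of p·s in Q is -8. For a symmetric A this equals A[1,4] + A[4,1] = 2·A[1,4].
So A[1,4] = -8/2 = -4.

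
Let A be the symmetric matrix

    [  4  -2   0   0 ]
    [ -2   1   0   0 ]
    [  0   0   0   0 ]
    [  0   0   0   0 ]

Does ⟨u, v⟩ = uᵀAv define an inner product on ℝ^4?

no

Congruent diagonalization of A (simultaneous row and column reduction) yields pivots 4, 0, 0, 0.
So there are 1 positive, 3 zero pivots.
Hence Q is positive semidefinite.
⟨·,·⟩ is an inner product exactly when A is positive definite.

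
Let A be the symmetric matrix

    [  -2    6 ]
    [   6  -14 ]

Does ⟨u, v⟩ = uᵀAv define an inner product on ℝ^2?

no

For the 2×2 matrix [[-2, 6], [6, -14]]: det = -2·-14 − (6)² = -8, trace = -16.
det < 0 so the eigenvalues have opposite signs; the form is indefinite.
⟨·,·⟩ is an inner product exactly when A is positive definite.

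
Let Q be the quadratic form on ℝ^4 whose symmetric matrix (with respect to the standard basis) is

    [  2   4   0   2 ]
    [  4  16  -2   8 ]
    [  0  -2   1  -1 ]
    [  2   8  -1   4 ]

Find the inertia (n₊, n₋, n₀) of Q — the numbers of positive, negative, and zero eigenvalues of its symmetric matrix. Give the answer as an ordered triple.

Applying the same elementary operations to the rows and columns of A produces a congruent diagonal matrix with entries 2, 8, 1/2, 0.
That gives 3 positive, 1 zero pivots.

(3, 0, 1)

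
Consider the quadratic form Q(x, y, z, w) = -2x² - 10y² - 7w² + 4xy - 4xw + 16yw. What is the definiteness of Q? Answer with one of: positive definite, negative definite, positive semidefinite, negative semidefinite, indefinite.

negative semidefinite

The associated matrix is A = [[-2, 2, 0, -2], [2, -10, 0, 8], [0, 0, 0, 0], [-2, 8, 0, -7]].
Symmetric row and column elimination reduces A to a congruent diagonal form with pivots -2, -8, 0, -1/2.
Counting signs: 3 negative, 1 zero.
Hence Q is negative semidefinite.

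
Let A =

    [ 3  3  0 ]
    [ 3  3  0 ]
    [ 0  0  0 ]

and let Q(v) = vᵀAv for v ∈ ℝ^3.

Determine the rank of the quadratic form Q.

Symmetric row and column elimination reduces A to a congruent diagonal form with pivots 3, 0, 0.
That gives 1 positive, 2 zero pivots.
The rank is the number of nonzero pivots: 1.

1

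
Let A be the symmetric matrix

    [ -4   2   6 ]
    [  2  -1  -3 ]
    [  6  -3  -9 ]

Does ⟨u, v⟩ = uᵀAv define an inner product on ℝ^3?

Row-reducing A symmetrically gives the diagonal entries -4, 0, 0.
So there are 1 negative, 2 zero pivots.
Hence Q is negative semidefinite.
⟨·,·⟩ is an inner product exactly when A is positive definite.

no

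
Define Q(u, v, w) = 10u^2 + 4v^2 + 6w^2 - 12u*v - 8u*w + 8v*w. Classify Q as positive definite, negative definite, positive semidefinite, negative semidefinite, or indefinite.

indefinite

The symmetric matrix is A = [[10, -6, -4], [-6, 4, 4], [-4, 4, 6]].
An LDLᵀ factorisation of A has diagonal entries 10, 2/5, -2.
That gives 2 positive, 1 negative pivots.
Hence Q is indefinite.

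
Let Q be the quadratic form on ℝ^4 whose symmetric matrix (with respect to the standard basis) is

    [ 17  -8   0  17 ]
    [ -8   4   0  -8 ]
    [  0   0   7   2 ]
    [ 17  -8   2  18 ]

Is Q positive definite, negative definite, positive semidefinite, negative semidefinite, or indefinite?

positive definite

Symmetric row and column elimination reduces A to a congruent diagonal form with pivots 17, 4/17, 7, 3/7.
That gives 4 positive pivots.
Hence Q is positive definite.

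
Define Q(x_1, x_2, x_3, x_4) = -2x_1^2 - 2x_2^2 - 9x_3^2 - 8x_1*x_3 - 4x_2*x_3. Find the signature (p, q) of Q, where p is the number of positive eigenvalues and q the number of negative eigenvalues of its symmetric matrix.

The associated matrix is A = [[-2, 0, -4, 0], [0, -2, -2, 0], [-4, -2, -9, 0], [0, 0, 0, 0]].
Row-reducing A symmetrically gives the diagonal entries -2, -2, 1, 0.
Counting signs: 1 positive, 2 negative, 1 zero.

(1, 2)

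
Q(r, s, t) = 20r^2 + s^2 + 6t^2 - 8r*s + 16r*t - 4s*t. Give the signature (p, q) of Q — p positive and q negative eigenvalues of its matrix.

The associated matrix is A = [[20, -4, 8], [-4, 1, -2], [8, -2, 6]].
Applying the same elementary operations to the rows and columns of A produces a congruent diagonal matrix with entries 20, 1/5, 2.
That gives 3 positive pivots.

(3, 0)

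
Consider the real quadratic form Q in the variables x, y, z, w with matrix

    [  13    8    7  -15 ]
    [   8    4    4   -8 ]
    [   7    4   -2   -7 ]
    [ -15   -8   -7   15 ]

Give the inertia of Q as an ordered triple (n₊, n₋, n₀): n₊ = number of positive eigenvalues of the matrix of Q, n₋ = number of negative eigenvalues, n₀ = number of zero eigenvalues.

(1, 3, 0)

Congruent diagonalization of A (simultaneous row and column reduction) yields pivots 13, -12/13, -17/3, -10/17.
So there are 1 positive, 3 negative pivots.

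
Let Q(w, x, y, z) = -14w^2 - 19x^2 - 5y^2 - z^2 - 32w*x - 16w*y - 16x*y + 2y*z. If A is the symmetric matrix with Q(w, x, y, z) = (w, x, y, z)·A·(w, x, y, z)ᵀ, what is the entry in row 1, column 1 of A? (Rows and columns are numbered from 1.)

The coefficient of w^2 in Q is -14, and that is exactly A[1,1].

-14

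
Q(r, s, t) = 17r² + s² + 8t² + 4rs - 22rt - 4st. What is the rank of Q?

3

Write A = [[17, 2, -11], [2, 1, -2], [-11, -2, 8]].
Applying the same elementary operations to the rows and columns of A produces a congruent diagonal matrix with entries 17, 13/17, 3/13.
Counting signs: 3 positive.
The rank is the number of nonzero pivots: 3.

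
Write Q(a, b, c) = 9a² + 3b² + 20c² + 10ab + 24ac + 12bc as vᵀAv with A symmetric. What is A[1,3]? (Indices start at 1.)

The coefficient of a·c in Q is 24. For a symmetric A this equals A[1,3] + A[3,1] = 2·A[1,3].
So A[1,3] = 24/2 = 12.

12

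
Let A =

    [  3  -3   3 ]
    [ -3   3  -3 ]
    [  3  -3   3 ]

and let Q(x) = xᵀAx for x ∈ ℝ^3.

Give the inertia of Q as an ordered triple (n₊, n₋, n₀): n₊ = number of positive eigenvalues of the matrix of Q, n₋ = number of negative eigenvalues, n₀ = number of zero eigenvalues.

Applying the same elementary operations to the rows and columns of A produces a congruent diagonal matrix with entries 3, 0, 0.
So there are 1 positive, 2 zero pivots.

(1, 0, 2)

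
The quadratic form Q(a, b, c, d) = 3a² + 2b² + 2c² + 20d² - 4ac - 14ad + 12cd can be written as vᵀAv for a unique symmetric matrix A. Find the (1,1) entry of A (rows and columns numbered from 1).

3

The coefficient of a² in Q is 3, and that is exactly A[1,1].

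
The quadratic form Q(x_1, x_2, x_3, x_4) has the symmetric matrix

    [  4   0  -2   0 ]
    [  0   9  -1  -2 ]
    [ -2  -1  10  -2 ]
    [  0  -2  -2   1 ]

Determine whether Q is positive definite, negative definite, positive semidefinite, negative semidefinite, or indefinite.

positive semidefinite

Applying the same elementary operations to the rows and columns of A produces a congruent diagonal matrix with entries 4, 9, 80/9, 0.
That gives 3 positive, 1 zero pivots.
Hence Q is positive semidefinite.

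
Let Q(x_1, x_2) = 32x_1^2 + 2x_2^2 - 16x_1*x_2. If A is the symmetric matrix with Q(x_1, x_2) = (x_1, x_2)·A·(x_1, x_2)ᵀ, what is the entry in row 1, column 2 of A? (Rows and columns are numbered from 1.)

The coefficient of x_1·x_2 in Q is -16. For a symmetric A this equals A[1,2] + A[2,1] = 2·A[1,2].
So A[1,2] = -16/2 = -8.

-8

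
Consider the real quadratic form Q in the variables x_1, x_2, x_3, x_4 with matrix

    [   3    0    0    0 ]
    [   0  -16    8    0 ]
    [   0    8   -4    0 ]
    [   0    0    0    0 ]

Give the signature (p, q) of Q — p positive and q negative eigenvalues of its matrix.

(1, 1)

Congruent diagonalization of A (simultaneous row and column reduction) yields pivots 3, -16, 0, 0.
So there are 1 positive, 1 negative, 2 zero pivots.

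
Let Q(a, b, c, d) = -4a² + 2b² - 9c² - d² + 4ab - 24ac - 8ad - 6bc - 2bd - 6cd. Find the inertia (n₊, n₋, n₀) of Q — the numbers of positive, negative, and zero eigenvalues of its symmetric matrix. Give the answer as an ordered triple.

The symmetric matrix is A = [[-4, 2, -12, -4], [2, 2, -3, -1], [-12, -3, -9, -3], [-4, -1, -3, -1]].
Congruent diagonalization of A (simultaneous row and column reduction) yields pivots -4, 3, 0, 0.
That gives 1 positive, 1 negative, 2 zero pivots.

(1, 1, 2)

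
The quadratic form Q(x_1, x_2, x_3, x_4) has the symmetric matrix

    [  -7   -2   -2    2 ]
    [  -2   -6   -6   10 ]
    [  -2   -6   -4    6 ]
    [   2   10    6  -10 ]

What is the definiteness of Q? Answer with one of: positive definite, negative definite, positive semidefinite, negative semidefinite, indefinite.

indefinite

Row-reducing A symmetrically gives the diagonal entries -7, -38/7, 2, -20/19.
So there are 1 positive, 3 negative pivots.
Hence Q is indefinite.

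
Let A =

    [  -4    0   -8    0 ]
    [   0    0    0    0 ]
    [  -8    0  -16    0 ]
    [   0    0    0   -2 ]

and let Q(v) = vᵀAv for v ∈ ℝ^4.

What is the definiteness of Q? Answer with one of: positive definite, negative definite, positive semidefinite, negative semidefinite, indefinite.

Row-reducing A symmetrically gives the diagonal entries -4, 0, 0, -2.
So there are 2 negative, 2 zero pivots.
Hence Q is negative semidefinite.

negative semidefinite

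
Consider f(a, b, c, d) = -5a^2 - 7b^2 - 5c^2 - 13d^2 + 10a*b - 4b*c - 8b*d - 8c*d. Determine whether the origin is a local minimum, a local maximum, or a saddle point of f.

The Hessian at the origin is H = [[-10, 10, 0, 0], [10, -14, -4, -8], [0, -4, -10, -8], [0, -8, -8, -26]].
Applying the same elementary operations to the rows and columns of H produces a congruent diagonal matrix with entries -10, -4, -6, -10.
Counting signs: 4 negative.
H is negative definite, so the origin is a strict local maximum.

local maximum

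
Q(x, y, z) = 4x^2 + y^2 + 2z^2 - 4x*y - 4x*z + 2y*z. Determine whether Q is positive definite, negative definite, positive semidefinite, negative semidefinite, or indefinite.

Write A = [[4, -2, -2], [-2, 1, 1], [-2, 1, 2]].
Symmetric row and column elimination reduces A to a congruent diagonal form with pivots 4, 0, 1.
Counting signs: 2 positive, 1 zero.
Hence Q is positive semidefinite.

positive semidefinite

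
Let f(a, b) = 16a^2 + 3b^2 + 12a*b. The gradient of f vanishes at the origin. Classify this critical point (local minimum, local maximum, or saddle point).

The Hessian at the origin is H = [[32, 12], [12, 6]].
det H = 32·6 − (12)² = 48 > 0 and H[1,1] = 32 > 0, so H is positive definite.
Therefore the origin is a local minimum.

local minimum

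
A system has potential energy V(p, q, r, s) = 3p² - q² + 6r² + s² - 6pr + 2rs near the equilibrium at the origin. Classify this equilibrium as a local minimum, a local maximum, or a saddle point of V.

saddle point

The Hessian at the origin is H = [[6, 0, -6, 0], [0, -2, 0, 0], [-6, 0, 12, 2], [0, 0, 2, 2]].
An LDLᵀ factorisation of H has diagonal entries 6, -2, 6, 4/3.
Counting signs: 3 positive, 1 negative.
H is indefinite, so the origin is a saddle point.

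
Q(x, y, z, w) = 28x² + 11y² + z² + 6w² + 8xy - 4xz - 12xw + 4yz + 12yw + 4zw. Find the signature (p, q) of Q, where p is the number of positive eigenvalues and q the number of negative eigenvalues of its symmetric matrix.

(4, 0)

The symmetric matrix is A = [[28, 4, -2, -6], [4, 11, 2, 6], [-2, 2, 1, 2], [-6, 6, 2, 6]].
An LDLᵀ factorisation of A has diagonal entries 28, 73/7, 26/73, 5/26.
That gives 4 positive pivots.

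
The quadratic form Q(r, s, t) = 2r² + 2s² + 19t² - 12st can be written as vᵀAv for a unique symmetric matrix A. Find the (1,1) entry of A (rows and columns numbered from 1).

2

The coefficient of r² in Q is 2, and that is exactly A[1,1].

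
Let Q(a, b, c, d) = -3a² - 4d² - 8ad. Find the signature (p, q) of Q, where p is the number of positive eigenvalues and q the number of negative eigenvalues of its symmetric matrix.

The symmetric matrix is A = [[-3, 0, 0, -4], [0, 0, 0, 0], [0, 0, 0, 0], [-4, 0, 0, -4]].
Symmetric row and column elimination reduces A to a congruent diagonal form with pivots -3, 0, 0, 4/3.
That gives 1 positive, 1 negative, 2 zero pivots.

(1, 1)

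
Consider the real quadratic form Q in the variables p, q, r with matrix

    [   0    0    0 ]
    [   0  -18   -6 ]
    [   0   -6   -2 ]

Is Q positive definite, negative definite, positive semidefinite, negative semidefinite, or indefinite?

negative semidefinite

Congruent diagonalization of A (simultaneous row and column reduction) yields pivots 0, -18, 0.
Counting signs: 1 negative, 2 zero.
Hence Q is negative semidefinite.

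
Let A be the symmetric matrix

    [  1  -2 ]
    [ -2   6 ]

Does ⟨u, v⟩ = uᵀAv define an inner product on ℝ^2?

yes

Leading principal minors: Δ_1 = 1, Δ_2 = 2.
All leading principal minors are positive, so by Sylvester's criterion Q is positive definite.
⟨·,·⟩ is an inner product exactly when A is positive definite.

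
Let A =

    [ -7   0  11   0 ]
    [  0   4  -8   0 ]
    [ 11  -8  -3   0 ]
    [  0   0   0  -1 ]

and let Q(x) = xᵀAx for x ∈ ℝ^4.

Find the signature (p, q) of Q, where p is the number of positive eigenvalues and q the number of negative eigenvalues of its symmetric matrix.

Congruent diagonalization of A (simultaneous row and column reduction) yields pivots -7, 4, -12/7, -1.
That gives 1 positive, 3 negative pivots.

(1, 3)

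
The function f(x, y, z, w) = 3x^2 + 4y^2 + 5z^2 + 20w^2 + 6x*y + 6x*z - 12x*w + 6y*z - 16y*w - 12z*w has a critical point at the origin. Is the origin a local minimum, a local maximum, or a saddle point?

The Hessian at the origin is H = [[6, 6, 6, -12], [6, 8, 6, -16], [6, 6, 10, -12], [-12, -16, -12, 40]].
Symmetric row and column elimination reduces H to a congruent diagonal form with pivots 6, 2, 4, 8.
That gives 4 positive pivots.
H is positive definite, so the origin is a strict local minimum.

local minimum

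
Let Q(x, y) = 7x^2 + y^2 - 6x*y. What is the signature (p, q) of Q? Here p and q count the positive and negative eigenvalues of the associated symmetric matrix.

(1, 1)

Write A = [[7, -3], [-3, 1]].
Congruent diagonalization of A (simultaneous row and column reduction) yields pivots 7, -2/7.
That gives 1 positive, 1 negative pivots.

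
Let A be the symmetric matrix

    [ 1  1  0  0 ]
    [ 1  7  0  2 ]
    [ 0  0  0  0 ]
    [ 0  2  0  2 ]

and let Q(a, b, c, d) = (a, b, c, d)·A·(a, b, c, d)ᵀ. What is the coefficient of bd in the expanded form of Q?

4

The coefficient of bd is A[2,4] + A[4,2] = 2·2 = 4.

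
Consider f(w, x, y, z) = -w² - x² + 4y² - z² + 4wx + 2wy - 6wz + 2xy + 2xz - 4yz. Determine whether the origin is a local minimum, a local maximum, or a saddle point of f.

The Hessian at the origin is H = [[-2, 4, 2, -6], [4, -2, 2, 2], [2, 2, 8, -4], [-6, 2, -4, -2]].
An LDLᵀ factorisation of H has diagonal entries -2, 6, 4, -2/3.
So there are 2 positive, 2 negative pivots.
H is indefinite, so the origin is a saddle point.

saddle point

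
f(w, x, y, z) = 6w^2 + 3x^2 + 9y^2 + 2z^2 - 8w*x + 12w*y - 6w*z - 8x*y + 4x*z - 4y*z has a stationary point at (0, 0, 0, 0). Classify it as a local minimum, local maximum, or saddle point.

The Hessian at the origin is H = [[12, -8, 12, -6], [-8, 6, -8, 4], [12, -8, 18, -4], [-6, 4, -4, 4]].
Congruent diagonalization of H (simultaneous row and column reduction) yields pivots 12, 2/3, 6, 1/3.
Counting signs: 4 positive.
H is positive definite, so the origin is a strict local minimum.

local minimum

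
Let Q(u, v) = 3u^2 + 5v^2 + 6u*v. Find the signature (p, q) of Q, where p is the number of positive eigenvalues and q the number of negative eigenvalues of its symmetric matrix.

(2, 0)

The symmetric matrix is A = [[3, 3], [3, 5]].
Congruent diagonalization of A (simultaneous row and column reduction) yields pivots 3, 2.
Counting signs: 2 positive.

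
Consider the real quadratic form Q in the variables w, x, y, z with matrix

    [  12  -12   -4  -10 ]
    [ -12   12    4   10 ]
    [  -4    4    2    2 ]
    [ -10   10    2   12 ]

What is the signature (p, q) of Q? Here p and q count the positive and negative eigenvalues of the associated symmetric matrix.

(3, 0)

Applying the same elementary operations to the rows and columns of A produces a congruent diagonal matrix with entries 12, 0, 2/3, 1.
That gives 3 positive, 1 zero pivots.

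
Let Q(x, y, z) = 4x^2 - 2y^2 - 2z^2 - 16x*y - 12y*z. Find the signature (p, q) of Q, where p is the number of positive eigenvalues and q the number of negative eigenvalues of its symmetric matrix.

The associated matrix is A = [[4, -8, 0], [-8, -2, -6], [0, -6, -2]].
Symmetric row and column elimination reduces A to a congruent diagonal form with pivots 4, -18, 0.
So there are 1 positive, 1 negative, 1 zero pivots.

(1, 1)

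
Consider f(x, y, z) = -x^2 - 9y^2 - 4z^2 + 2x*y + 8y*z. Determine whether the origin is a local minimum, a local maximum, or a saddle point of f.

The Hessian at the origin is H = [[-2, 2, 0], [2, -18, 8], [0, 8, -8]].
Applying the same elementary operations to the rows and columns of H produces a congruent diagonal matrix with entries -2, -16, -4.
So there are 3 negative pivots.
H is negative definite, so the origin is a strict local maximum.

local maximum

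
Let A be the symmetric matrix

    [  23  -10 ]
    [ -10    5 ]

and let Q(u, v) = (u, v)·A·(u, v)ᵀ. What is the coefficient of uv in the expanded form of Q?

-20

The coefficient of uv is A[1,2] + A[2,1] = 2·(-10) = -20.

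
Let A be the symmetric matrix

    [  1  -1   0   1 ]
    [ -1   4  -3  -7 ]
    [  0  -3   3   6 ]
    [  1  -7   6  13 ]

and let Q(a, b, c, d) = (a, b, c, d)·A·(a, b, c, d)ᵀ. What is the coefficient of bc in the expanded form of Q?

-6

The coefficient of bc is A[2,3] + A[3,2] = 2·(-3) = -6.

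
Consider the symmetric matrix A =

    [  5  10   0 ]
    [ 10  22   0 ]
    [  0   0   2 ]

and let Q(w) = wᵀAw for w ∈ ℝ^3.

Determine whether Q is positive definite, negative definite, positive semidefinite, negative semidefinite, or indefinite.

positive definite

An LDLᵀ factorisation of A has diagonal entries 5, 2, 2.
So there are 3 positive pivots.
Hence Q is positive definite.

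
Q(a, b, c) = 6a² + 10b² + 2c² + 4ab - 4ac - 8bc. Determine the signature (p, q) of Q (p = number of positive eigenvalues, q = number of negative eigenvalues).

The associated matrix is A = [[6, 2, -2], [2, 10, -4], [-2, -4, 2]].
An LDLᵀ factorisation of A has diagonal entries 6, 28/3, 1/7.
Counting signs: 3 positive.

(3, 0)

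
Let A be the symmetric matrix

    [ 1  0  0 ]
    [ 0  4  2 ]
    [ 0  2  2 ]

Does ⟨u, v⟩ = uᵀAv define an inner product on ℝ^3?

yes

Leading principal minors: Δ_1 = 1, Δ_2 = 4, Δ_3 = 4.
All leading principal minors are positive, so by Sylvester's criterion Q is positive definite.
⟨·,·⟩ is an inner product exactly when A is positive definite.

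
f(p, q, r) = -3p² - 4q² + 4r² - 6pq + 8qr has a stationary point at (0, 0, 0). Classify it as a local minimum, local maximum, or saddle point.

saddle point

The Hessian at the origin is H = [[-6, -6, 0], [-6, -8, 8], [0, 8, 8]].
Applying the same elementary operations to the rows and columns of H produces a congruent diagonal matrix with entries -6, -2, 40.
So there are 1 positive, 2 negative pivots.
H is indefinite, so the origin is a saddle point.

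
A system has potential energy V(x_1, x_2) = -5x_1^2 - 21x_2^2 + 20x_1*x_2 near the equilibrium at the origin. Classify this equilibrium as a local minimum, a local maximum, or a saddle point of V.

The Hessian at the origin is H = [[-10, 20], [20, -42]].
det H = -10·-42 − (20)² = 20 > 0 and H[1,1] = -10 < 0, so H is negative definite.
Therefore the origin is a local maximum.

local maximum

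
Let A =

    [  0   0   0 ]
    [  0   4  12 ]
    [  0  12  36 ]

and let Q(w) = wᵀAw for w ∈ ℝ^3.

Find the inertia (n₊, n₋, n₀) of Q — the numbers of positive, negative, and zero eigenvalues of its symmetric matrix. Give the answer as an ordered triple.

Symmetric row and column elimination reduces A to a congruent diagonal form with pivots 0, 4, 0.
Counting signs: 1 positive, 2 zero.

(1, 0, 2)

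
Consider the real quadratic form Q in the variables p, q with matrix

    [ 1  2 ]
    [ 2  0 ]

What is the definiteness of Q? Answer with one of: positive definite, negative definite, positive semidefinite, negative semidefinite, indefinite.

indefinite

Symmetric row and column elimination reduces A to a congruent diagonal form with pivots 1, -4.
Counting signs: 1 positive, 1 negative.
Hence Q is indefinite.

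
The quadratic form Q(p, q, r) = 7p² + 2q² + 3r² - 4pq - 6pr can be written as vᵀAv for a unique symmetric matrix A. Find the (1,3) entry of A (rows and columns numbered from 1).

The coefficient of p·r in Q is -6. For a symmetric A this equals A[1,3] + A[3,1] = 2·A[1,3].
So A[1,3] = -6/2 = -3.

-3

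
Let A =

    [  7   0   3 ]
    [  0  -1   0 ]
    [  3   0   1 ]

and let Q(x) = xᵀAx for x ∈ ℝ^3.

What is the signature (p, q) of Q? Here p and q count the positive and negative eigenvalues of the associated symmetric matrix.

(1, 2)

Congruent diagonalization of A (simultaneous row and column reduction) yields pivots 7, -1, -2/7.
So there are 1 positive, 2 negative pivots.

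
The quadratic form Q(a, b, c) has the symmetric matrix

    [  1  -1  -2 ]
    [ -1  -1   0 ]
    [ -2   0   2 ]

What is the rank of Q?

2

Symmetric row and column elimination reduces A to a congruent diagonal form with pivots 1, -2, 0.
Counting signs: 1 positive, 1 negative, 1 zero.
The rank is the number of nonzero pivots: 2.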